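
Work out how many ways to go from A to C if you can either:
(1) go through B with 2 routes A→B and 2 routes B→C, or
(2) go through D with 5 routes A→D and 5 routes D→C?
Route via B: 2×2=4. Route via D: 5×5=25. Total: 29.

Answer: 29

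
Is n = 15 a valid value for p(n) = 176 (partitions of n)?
Yes

Explanation: Pentagonal recurrence p(n) = p(n−1) + p(n−2) − p(n−5) − p(n−7) + …: p(15) = p(14) + p(13) − p(10) − p(8) + p(3) + p(0) = 135 + 101 − 42 − 22 + 3 + 1 = 176, which equals 176.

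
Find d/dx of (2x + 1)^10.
20(2x + 1)^9

Reasoning: Chain rule: 10(2x+1)^{9} × 2 = 20(2x+1)^{9}.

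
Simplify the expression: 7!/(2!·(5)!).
21

This is C(7,2) = 21.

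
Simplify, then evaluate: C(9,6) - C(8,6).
C(9,6) - C(8,6) = C(8,5) = 56.

Answer: 56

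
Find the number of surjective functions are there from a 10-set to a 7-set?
29,635,200

Explanation: Onto functions = 7! × S(10,7)
First compute S(10,7) via recurrence:
Using the Stirling recurrence: S(n,k) = k·S(n-1,k) + S(n-1,k-1)
S(10,7) = 7·S(9,7) + S(9,6)
         = 7·462 + 2646
         = 3234 + 2646
         = 5,880
Then: 5040 × 5880 = 29,635,200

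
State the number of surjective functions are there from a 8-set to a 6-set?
Onto functions = 6! × S(8,6)
First compute S(8,6) via recurrence:
Using the Stirling recurrence: S(n,k) = k·S(n-1,k) + S(n-1,k-1)
S(8,6) = 6·S(7,6) + S(7,5)
         = 6·21 + 140
         = 126 + 140
         = 266
Then: 720 × 266 = 191,520

Answer: 191,520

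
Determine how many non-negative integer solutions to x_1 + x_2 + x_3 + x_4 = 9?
220

Solution: C(9+4-1, 4-1) = 220.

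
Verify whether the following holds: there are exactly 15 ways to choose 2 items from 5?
False

C(5,2) = 10 ≠ 15.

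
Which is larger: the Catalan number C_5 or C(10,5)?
C_5 = C(10,5)/(5+1) = 252/6 = 42; C(10,5) = 252.

Answer: C(10,5)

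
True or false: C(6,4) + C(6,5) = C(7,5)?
True

Reasoning: Pascal's identity C(n,k) + C(n,k+1) = C(n+1,k+1): 15 + 6 = 21 = C(7,5).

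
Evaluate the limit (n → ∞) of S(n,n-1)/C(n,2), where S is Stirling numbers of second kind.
S(n,n-1) = C(n,2), so the limit is 1.
Final answer: 1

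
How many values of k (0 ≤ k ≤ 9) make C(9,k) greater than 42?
4

Reasoning: Row 9 is unimodal and symmetric about k=9/2. C(9,2)=36 ≤ 42; C(9,3)=84 > 42; by symmetry C(9,k) > 42 for k = 3..6. That's 6 - 3 + 1 = 4 values.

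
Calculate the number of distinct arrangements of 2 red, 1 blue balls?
Multinomial: 3!/(2! × 1!) = 3.
Final answer: 3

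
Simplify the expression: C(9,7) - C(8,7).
28

Explanation: C(9,7) - C(8,7) = C(8,6) = 28.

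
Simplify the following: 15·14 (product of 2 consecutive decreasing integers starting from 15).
This is P(15,2) = 15!/(13)! = 210.

Answer: 210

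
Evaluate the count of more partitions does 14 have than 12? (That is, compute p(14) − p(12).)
58

Reasoning: Pentagonal recurrence p(n) = p(n−1) + p(n−2) − p(n−5) − p(n−7) + …: p(14) = p(13) + p(12) − p(9) − p(7) + p(2) = 101 + 77 − 30 − 15 + 2 = 135.
p(12) = p(11) + p(10) − p(7) − p(5) + p(0) = 56 + 42 − 15 − 7 + 1 = 77.
Difference = 135 − 77 = 58.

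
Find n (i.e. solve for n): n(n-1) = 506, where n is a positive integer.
n² − n − 506 = 0, so n = (1 ± √(1 + 4·506))/2 = (1 ± √2,025)/2 = (1 ± 45)/2, i.e. n = 23 or n = -22. Taking the positive root, n = 23 (check: 23×22 = 506).
Final answer: 23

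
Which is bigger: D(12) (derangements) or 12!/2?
12!/2

Working:
D(12) = (12-1)·[D(11) + D(10)] = 11·[14,684,570 + 1,334,961] = 176,214,841; 12!/2 = 479,001,600/2 = 239,500,800.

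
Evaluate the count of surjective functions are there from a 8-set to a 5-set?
126,000

Working:
Onto functions = 5! × S(8,5)
First compute S(8,5) via recurrence:
Using the Stirling recurrence: S(n,k) = k·S(n-1,k) + S(n-1,k-1)
S(8,5) = 5·S(7,5) + S(7,4)
         = 5·140 + 350
         = 700 + 350
         = 1,050
Then: 120 × 1050 = 126,000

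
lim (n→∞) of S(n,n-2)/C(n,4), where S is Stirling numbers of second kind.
3

Solution: The leading term of S(n,n-2) as a polynomial in n is (3)!!·C(n,4), so the ratio → (3)!! = 3.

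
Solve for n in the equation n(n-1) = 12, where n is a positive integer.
4

Solution: n² − n − 12 = 0, so n = (1 ± √(1 + 4·12))/2 = (1 ± √49)/2 = (1 ± 7)/2, i.e. n = 4 or n = -3. Taking the positive root, n = 4 (check: 4×3 = 12).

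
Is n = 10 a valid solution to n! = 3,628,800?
Yes

Reasoning: 10! = 10·9! = 10·362,880 = 3,628,800, which equals 3,628,800.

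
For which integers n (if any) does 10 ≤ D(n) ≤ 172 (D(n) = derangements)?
5

Reasoning: Using D(n) = (n−1)[D(n−1) + D(n−2)] with D(1)=0, D(2)=1: D(4)=9; D(5)=44; D(6)=265. So valid n = 5.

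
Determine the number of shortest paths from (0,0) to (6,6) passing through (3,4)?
350

Explanation: To (3,4): C(7,3)=35. From there: C(5,3)=10. Total: 350.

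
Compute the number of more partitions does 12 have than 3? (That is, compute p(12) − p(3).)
74

Reasoning: Pentagonal recurrence p(n) = p(n−1) + p(n−2) − p(n−5) − p(n−7) + …: p(12) = p(11) + p(10) − p(7) − p(5) + p(0) = 56 + 42 − 15 − 7 + 1 = 77.
p(3) = p(2) + p(1) = 2 + 1 = 3.
Difference = 77 − 3 = 74.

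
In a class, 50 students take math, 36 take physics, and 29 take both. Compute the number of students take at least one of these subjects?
57

|A∪B| = |A|+|B|-|A∩B| = 50+36-29 = 57.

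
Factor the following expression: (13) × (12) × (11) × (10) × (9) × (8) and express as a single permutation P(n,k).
P(13,6) = 13!/(7)!

Reasoning: Product of 6 consecutive descending integers starting at 13: P(13,6) = 13!/7! = 1,235,520.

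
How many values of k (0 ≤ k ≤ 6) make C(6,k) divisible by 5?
3

Reasoning: Checking C(6,k) mod 5 for k = 0..6: divisible at k = 2, 3, 4. That's 3 values.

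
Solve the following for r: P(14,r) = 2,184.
3

Explanation: P(14,r) = 14·13·…·(14−r+1), a product of r factors. Multiplying down from 14: 14 = 14; 14·13 = 182; 14·13·12 = 2,184 ✓ (3 factors). So r = 3.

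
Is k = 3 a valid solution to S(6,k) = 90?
Yes
S(6,3) = 3·S(5,3) + S(5,2) = 3·25 + 15 = 90, which equals 90.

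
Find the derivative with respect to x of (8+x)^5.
5(8+x)^4

Using the power rule: d/dx (8+x)^5 = 5(8+x)^{4}.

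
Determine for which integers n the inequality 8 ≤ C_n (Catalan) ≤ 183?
4, 5, 6

C_3=5; C_4=14; C_5=42; C_6=132; C_7=429. So valid n = 4, 5, 6.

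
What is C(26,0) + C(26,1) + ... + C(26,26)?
67,108,864

Solution: Sum of binomial coefficients = 2^26 = 67,108,864.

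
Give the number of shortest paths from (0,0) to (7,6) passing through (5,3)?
560

Explanation: To (5,3): C(8,5)=56. From there: C(5,2)=10. Total: 560.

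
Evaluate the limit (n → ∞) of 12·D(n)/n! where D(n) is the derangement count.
D(n)/n! → 1/e, so 12·D(n)/n! → 12/e.

Answer: 12/e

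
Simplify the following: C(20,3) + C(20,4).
5,985

Solution: By Pascal's identity: C(21,4) = 5,985.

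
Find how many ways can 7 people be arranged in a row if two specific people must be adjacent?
Treat pair as unit: (7-1)! arrangements × 2 internal orders = 1,440.
Final answer: 1,440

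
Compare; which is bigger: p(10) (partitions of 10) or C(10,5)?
C(10,5)

Explanation: Pentagonal recurrence p(n) = p(n−1) + p(n−2) − p(n−5) − p(n−7) + …: p(10) = p(9) + p(8) − p(5) − p(3) = 30 + 22 − 7 − 3 = 42; C(10,5) = 252.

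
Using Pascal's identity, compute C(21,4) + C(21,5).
26,334
C(21,4) + C(21,5) = C(22,5) = 26,334.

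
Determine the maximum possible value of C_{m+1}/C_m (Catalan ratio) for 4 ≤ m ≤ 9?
38/11

Solution: C_{m+1}/C_m = 2(2m+1)/(m+2), which increases with m. Maximum at m = 9: 2·19/11 = 38/11.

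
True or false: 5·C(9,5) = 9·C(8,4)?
True

Reasoning: Absorption identity k·C(n,k) = n·C(n-1,k-1). LHS = 5·126 = 630; RHS = 9·70 = 630.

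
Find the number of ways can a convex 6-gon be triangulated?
Using the Catalan number formula: C_n = C(2n, n) / (n+1)
C_4 = C(8, 4) / (4+1)
     = 70 / 5
     = 14

Answer: 14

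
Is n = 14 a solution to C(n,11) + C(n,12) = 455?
Yes

Solution: C(14,11) + C(14,12) = 364 + 91 = 455, which equals 455.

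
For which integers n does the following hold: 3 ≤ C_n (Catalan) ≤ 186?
C_2=2; C_3=5; C_4=14; C_5=42; C_6=132; C_7=429. So valid n = 3, 4, 5, 6.

Answer: 3, 4, 5, 6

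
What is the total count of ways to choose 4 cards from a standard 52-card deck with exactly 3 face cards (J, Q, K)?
8,800

12 face cards and 40 non-face cards: C(12,3) × C(40,1) = 220 × 40 = 8,800.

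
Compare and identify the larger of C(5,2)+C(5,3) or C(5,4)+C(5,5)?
C(5,2)+C(5,3)

Reasoning: First=20, Second=6.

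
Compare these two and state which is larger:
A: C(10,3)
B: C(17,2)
B

Solution: A=C(10,3)=120, B=C(17,2)=136.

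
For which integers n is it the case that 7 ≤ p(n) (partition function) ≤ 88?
5, 6, 7, 8, 9, 10, 11, 12

Reasoning: Tabulating p(n) via p(n) = p(n−1) + p(n−2) − p(n−5) − p(n−7) + …: p(4)=5; p(5)=7; p(6)=11; p(7)=15; p(8)=22; p(9)=30; p(10)=42; p(11)=56; p(12)=77; p(13)=101. So valid n = 5, 6, 7, 8, 9, 10, 11, 12.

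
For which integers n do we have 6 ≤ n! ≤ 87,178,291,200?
3, 4, 5, 6, 7, 8, 9, 10, 11, 12, 13, 14

n! is strictly increasing; 3! = 6 and 14! = 87,178,291,200, so valid n = 3, 4, 5, 6, 7, 8, 9, 10, 11, 12, 13, 14.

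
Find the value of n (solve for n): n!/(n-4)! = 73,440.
18

Solution: n!/(n-4)! = n×(n-1)×(n-2)×(n-3), a product of 4 consecutive integers ≈ (n−1.5)^4. 73,440^(1/4) + 1.5 ≈ 18.0; check n = 18: 18×17×16×15 = 73,440 ✓. So n = 18.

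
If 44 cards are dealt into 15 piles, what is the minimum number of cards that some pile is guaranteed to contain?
3

Reasoning: Pigeonhole: ⌈44/15⌉ = 3.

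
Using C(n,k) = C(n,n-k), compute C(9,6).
84
C(9,6) = C(9,3) = 84.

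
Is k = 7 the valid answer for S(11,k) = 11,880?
No

Explanation: S(11,7) = 7·S(10,7) + S(10,6) = 7·5,880 + 22,827 = 63,987, which does not equal 11,880.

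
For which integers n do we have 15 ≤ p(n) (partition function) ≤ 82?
7, 8, 9, 10, 11, 12

Explanation: Tabulating p(n) via p(n) = p(n−1) + p(n−2) − p(n−5) − p(n−7) + …: p(6)=11; p(7)=15; p(8)=22; p(9)=30; p(10)=42; p(11)=56; p(12)=77; p(13)=101. So valid n = 7, 8, 9, 10, 11, 12.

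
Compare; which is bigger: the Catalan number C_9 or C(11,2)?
C_9
C_9 = C(18,9)/(9+1) = 48,620/10 = 4,862; C(11,2) = 55.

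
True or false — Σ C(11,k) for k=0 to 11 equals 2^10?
Binomial theorem: Σ C(11,k) = (1+1)^11 = 2^11 = 2,048; RHS 2^10 = 1,024.
Final answer: False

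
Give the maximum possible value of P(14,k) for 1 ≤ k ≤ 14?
87,178,291,200

Reasoning: P(14,k) increases in k, so maximum at k = 14: 14! = 87,178,291,200.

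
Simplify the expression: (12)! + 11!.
518,918,400

Reasoning: (12)! + 11! = (12)·11! + 11! = (12+1)·11! = 13·11! = 518,918,400.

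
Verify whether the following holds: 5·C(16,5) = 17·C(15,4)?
False

Reasoning: Absorption identity k·C(n,k) = n·C(n-1,k-1). LHS = 5·4368 = 21,840; RHS = 17·1365 = 23,205.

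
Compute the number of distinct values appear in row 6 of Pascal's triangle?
Row 6 has entries C(6,0)..C(6,6); by symmetry C(6,k)=C(6,6-k), giving 4 distinct values.
Final answer: 4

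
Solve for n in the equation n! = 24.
n! is strictly increasing. 2! = 2, 3! = 6, 4! = 24 ✓. So n = 4.

Answer: 4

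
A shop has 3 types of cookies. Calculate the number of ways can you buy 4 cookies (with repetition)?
15

Stars and bars: C(4+3-1, 4) = C(6, 4) = 15.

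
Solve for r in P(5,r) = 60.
3
P(5,r) = 5·4·…·(5−r+1), a product of r factors. Multiplying down from 5: 5 = 5; 5·4 = 20; 5·4·3 = 60 ✓ (3 factors). So r = 3.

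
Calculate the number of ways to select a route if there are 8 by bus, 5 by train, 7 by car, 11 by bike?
31

By the addition principle: 8 + 5 + 7 + 11 = 31.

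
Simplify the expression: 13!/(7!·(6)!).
1,716

Explanation: This is C(13,7) = 1,716.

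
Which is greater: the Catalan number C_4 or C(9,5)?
C(9,5)

Working:
C_4 = C(8,4)/(4+1) = 70/5 = 14; C(9,5) = 126.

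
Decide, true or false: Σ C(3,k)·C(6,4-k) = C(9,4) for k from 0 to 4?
True

Solution: Vandermonde's identity gives C(9,4) = 126; RHS C(9,4) = 126.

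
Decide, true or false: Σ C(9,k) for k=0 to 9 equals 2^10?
False

Working:
Binomial theorem: Σ C(9,k) = (1+1)^9 = 2^9 = 512; RHS 2^10 = 1,024.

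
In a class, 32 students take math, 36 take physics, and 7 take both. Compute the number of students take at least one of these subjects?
61

|A∪B| = |A|+|B|-|A∩B| = 32+36-7 = 61.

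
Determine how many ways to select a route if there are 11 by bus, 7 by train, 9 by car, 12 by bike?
39

By the addition principle: 11 + 7 + 9 + 12 = 39.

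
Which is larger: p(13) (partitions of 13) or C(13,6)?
C(13,6)

Explanation: Pentagonal recurrence p(n) = p(n−1) + p(n−2) − p(n−5) − p(n−7) + …: p(13) = p(12) + p(11) − p(8) − p(6) + p(1) = 77 + 56 − 22 − 11 + 1 = 101; C(13,6) = 1,716.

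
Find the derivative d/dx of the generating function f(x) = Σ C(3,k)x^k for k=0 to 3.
Term-by-term differentiation gives Σ k·C(3,k)x^{k-1} for k=1 to 3.
Final answer: Σ k·C(3,k)x^(k-1) for k=1 to 3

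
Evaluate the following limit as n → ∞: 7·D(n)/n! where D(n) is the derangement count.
7/e

Working:
D(n)/n! → 1/e, so 7·D(n)/n! → 7/e.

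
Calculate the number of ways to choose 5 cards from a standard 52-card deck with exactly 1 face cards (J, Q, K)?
1,096,680

Working:
12 face cards and 40 non-face cards: C(12,1) × C(40,4) = 12 × 91,390 = 1,096,680.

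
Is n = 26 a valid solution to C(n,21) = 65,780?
Yes

Solution: C(26,21) = 26·25·24·23·22·21·20·19·18·17·16·15·14·13·12·11·10·9·8·7·6/21! = 3,360,762,176,055,046,963,200,000/51,090,942,171,709,440,000 = 65,780, which equals 65,780.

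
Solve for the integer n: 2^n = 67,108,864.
67,108,864 = 1,024 × 1,024 × 64 = 2^10 × 2^10 × 2^6 = 2^26, so n = 26.

Answer: 26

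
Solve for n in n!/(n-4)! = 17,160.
13

Solution: n!/(n-4)! = n×(n-1)×(n-2)×(n-3), a product of 4 consecutive integers ≈ (n−1.5)^4. 17,160^(1/4) + 1.5 ≈ 12.9; check n = 13: 13×12×11×10 = 17,160 ✓. So n = 13.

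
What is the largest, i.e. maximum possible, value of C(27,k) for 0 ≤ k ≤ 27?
20,058,300

Solution: Maximum at k = 13 or k = 14: C(27,13) = 20,058,300.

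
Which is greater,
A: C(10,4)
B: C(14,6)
A=C(10,4)=210, B=C(14,6)=3,003.

Answer: B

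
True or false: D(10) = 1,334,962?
False

Solution: Derangements of 10 elements: D(10) = (10-1)·[D(9) + D(8)] = 9·[133,496 + 14,833] = 1,334,961.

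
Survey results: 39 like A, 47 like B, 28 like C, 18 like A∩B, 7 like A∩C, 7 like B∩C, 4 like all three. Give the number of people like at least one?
86

Working:
|A∪B∪C| = 39+47+28-18-7-7+4 = 86.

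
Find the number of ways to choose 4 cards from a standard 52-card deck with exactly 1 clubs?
118,807

Solution: 13 clubs and 39 non-clubs: C(13,1) × C(39,3) = 13 × 9139 = 118,807.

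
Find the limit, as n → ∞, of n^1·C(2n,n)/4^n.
∞
C(2n,n) ~ 4^n/√(πn), so n^1·C(2n,n)/4^n ~ n^(1 − 1/2)/√π → ∞.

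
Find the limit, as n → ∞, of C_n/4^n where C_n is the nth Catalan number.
0

Solution: C_n ~ 4^n/(n^(3/2)√π), so n^0·C_n/4^n ~ n^(0 − 3/2)/√π → 0.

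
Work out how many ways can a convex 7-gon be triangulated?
Using the Catalan number formula: C_n = C(2n, n) / (n+1)
C_5 = C(10, 5) / (5+1)
     = 252 / 6
     = 42

Answer: 42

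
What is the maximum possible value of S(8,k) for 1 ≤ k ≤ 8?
Row S(8,k) for k = 1..8 (via S(n,k) = k·S(n−1,k) + S(n−1,k−1)): 1, 127, 966, 1,701, 1,050, 266, 28, 1. The row is unimodal; maximum at k = 4: 1,701.

Answer: 1,701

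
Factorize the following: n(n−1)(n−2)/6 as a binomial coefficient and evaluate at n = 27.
C(n,3); C(27,3) = 2,925
n(n−1)(n−2)/6 = n!/(3!(n−3)!) = C(n,3). At n = 27: C(27,3) = 2,925.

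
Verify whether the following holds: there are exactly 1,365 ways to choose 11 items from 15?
True
C(15,11) = 1,365.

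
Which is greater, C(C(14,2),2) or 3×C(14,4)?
C(C(14,2),2)

Reasoning: C(C(14,2),2)=4,095, 3×C(14,4)=3,003.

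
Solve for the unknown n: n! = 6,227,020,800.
13
n! is strictly increasing. 11! = 39,916,800, 12! = 479,001,600, 13! = 6,227,020,800 ✓. So n = 13.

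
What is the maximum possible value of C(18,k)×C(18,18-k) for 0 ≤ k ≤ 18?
2,363,904,400

Explanation: C(18,k)·C(18,18-k) = C(18,k)², maximised at the centre k = 9: C(18,9)² = 2,363,904,400.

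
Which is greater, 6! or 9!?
6!=720, 9!=362,880. 9! > 6!.

Answer: 9!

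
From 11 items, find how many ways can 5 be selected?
462

Working:
C(11,5) = 11! / (5! × (11-5)!)
         = 11! / (5! × 6!)
         = 462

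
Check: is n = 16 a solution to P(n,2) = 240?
P(16,2) = 16·15 = 240, which equals 240.

Answer: Yes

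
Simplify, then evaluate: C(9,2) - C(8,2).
8

C(9,2) - C(8,2) = C(8,1) = 8.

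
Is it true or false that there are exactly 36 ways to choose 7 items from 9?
True

Reasoning: C(9,7) = 36.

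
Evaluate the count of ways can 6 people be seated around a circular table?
Circular arrangements: (6-1)! = 120.
Final answer: 120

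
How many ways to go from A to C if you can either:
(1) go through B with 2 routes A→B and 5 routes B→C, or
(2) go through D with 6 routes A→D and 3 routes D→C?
28

Route via B: 2×5=10. Route via D: 6×3=18. Total: 28.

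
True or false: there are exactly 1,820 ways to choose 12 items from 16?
True

Explanation: C(16,12) = 1,820.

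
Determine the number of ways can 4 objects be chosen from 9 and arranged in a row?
P(9,4) = 9!/(9-4)! = 3,024.

Answer: 3,024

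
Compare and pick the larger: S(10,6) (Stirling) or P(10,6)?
P(10,6)
S(10,6) = 6·S(9,6) + S(9,5) = 6·2,646 + 6,951 = 22,827; P(10,6) = 151,200.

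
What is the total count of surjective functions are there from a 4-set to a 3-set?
Onto functions = 3! × S(4,3)
First compute S(4,3) via recurrence:
Using the Stirling recurrence: S(n,k) = k·S(n-1,k) + S(n-1,k-1)
S(4,3) = 3·S(3,3) + S(3,2)
         = 3·1 + 3
         = 3 + 3
         = 6
Then: 6 × 6 = 36
Final answer: 36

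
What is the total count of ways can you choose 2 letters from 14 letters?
C(14,2) = 14! / (2! × (14-2)!)
         = 14! / (2! × 12!)
         = 91
Final answer: 91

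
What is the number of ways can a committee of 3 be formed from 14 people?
364

Working:
C(14,3) = 14! / (3! × (14-3)!)
         = 14! / (3! × 11!)
         = 364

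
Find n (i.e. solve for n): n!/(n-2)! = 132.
n!/(n-2)! = n×(n-1), a product of 2 consecutive integers ≈ (n−0.5)^2. 132^(1/2) + 0.5 ≈ 12.0; check n = 12: 12×11 = 132 ✓. So n = 12.
Final answer: 12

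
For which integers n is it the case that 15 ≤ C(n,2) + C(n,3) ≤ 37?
5, 6

C(4,2)+C(4,3)=10; C(5,2)+C(5,3)=20; C(6,2)+C(6,3)=35; C(7,2)+C(7,3)=56. So valid n = 5, 6.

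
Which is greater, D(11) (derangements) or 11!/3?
D(11)

D(11) = (11-1)·[D(10) + D(9)] = 10·[1,334,961 + 133,496] = 14,684,570; 11!/3 = 39,916,800/3 = 13,305,600.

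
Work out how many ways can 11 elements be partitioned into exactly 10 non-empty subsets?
55

Explanation: This equals S(11,10), the Stirling number of the 2nd kind.
Using the Stirling recurrence: S(n,k) = k·S(n-1,k) + S(n-1,k-1)
S(11,10) = 10·S(10,10) + S(10,9)
         = 10·1 + 45
         = 10 + 45
         = 55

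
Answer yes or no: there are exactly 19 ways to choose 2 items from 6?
No

C(6,2) = 15 ≠ 19.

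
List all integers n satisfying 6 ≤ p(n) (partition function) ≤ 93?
5, 6, 7, 8, 9, 10, 11, 12
Tabulating p(n) via p(n) = p(n−1) + p(n−2) − p(n−5) − p(n−7) + …: p(4)=5; p(5)=7; p(6)=11; p(7)=15; p(8)=22; p(9)=30; p(10)=42; p(11)=56; p(12)=77; p(13)=101. So valid n = 5, 6, 7, 8, 9, 10, 11, 12.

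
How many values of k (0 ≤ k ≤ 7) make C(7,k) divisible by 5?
2
Checking C(7,k) mod 5 for k = 0..7: divisible at k = 3, 4. That's 2 values.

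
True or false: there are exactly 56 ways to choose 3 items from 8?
True

Solution: C(8,3) = 56.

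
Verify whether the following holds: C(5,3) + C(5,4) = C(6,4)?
True

Reasoning: Pascal's identity: LHS = 10 + 5 = 15; RHS = C(6,4) = 15. Both sides agree, so the statement holds.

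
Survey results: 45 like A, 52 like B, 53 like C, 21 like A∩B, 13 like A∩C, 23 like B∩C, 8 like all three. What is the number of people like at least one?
101
|A∪B∪C| = 45+52+53-21-13-23+8 = 101.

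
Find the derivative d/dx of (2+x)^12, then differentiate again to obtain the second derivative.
First derivative: 12(2+x)^{11}. Second derivative: 12·11·(2+x)^{10} = 132(2+x)^{10}.

Answer: 132(2+x)^10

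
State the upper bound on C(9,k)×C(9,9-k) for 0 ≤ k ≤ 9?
15,876

Working:
C(9,k)·C(9,9-k) = C(9,k)², maximised at the centre k = 4: C(9,4)² = 15,876.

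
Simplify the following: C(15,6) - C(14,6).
2,002

Reasoning: C(15,6) - C(14,6) = C(14,5) = 2,002.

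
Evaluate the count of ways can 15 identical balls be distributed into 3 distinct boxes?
C(15+3-1, 3-1) = C(17, 2) = 136.

Answer: 136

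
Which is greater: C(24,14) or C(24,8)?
C(24,14)=1,961,256, C(24,8)=735,471.
Final answer: C(24,14)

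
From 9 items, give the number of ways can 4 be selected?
C(9,4) = 9! / (4! × (9-4)!)
         = 9! / (4! × 5!)
         = 126
Final answer: 126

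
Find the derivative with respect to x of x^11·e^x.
(11x^10 + x^11)e^x
Product rule: d/dx[x^11]·e^x + x^11·d/dx[e^x] = 11x^{10}e^x + x^11e^x.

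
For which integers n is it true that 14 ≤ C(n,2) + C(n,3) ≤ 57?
5, 6, 7

Explanation: C(4,2)+C(4,3)=10; C(5,2)+C(5,3)=20; C(6,2)+C(6,3)=35; C(7,2)+C(7,3)=56; C(8,2)+C(8,3)=84. So valid n = 5, 6, 7.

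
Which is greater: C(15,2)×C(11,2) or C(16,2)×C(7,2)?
C(15,2)×C(11,2)=5,775, C(16,2)×C(7,2)=2,520.
Final answer: C(15,2)×C(11,2)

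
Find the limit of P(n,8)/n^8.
P(n,8) = n(n-1)···(n-7) ≈ n^8 for large n. Limit = 1.

Answer: 1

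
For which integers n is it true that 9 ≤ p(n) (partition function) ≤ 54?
6, 7, 8, 9, 10

Working:
Tabulating p(n) via p(n) = p(n−1) + p(n−2) − p(n−5) − p(n−7) + …: p(5)=7; p(6)=11; p(7)=15; p(8)=22; p(9)=30; p(10)=42; p(11)=56. So valid n = 6, 7, 8, 9, 10.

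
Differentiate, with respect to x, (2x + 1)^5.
10(2x + 1)^4

Chain rule: 5(2x+1)^{4} × 2 = 10(2x+1)^{4}.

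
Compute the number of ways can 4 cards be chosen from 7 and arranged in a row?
840

Reasoning: P(7,4) = 7!/(7-4)! = 840.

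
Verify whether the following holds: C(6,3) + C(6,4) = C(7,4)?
True
Pascal's identity: LHS = 20 + 15 = 35; RHS = C(7,4) = 35. Both sides agree, so the statement holds.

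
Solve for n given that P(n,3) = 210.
P(n,3) = n(n−1)(n−2) is increasing in n; n(n−1)(n−2) ≈ (n−1)^3 = 210 gives n ≈ 6.9. Check: P(5,3) = 60, P(6,3) = 120, P(7,3) = 210 ✓. So n = 7.
Final answer: 7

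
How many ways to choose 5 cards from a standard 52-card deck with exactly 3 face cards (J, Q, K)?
171,600
12 face cards and 40 non-face cards: C(12,3) × C(40,2) = 220 × 780 = 171,600.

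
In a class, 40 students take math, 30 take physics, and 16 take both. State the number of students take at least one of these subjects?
54

|A∪B| = |A|+|B|-|A∩B| = 40+30-16 = 54.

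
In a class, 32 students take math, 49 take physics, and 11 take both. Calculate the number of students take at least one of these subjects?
70

Reasoning: |A∪B| = |A|+|B|-|A∩B| = 32+49-11 = 70.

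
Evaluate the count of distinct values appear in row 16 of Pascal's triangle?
9
Row 16 has entries C(16,0)..C(16,16); by symmetry C(16,k)=C(16,16-k), giving 9 distinct values.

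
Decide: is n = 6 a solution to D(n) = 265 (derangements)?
D(6) = (6-1)·[D(5) + D(4)] = 5·[44 + 9] = 265, which equals 265.

Answer: Yes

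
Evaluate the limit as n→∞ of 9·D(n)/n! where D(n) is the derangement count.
9/e
D(n)/n! → 1/e, so 9·D(n)/n! → 9/e.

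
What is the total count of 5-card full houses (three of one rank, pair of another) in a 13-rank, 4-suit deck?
3,744

Triple rank: 13. Triple suits: C(4,3)=4. Pair rank: 12. Pair suits: C(4,2)=6. Total: 3,744.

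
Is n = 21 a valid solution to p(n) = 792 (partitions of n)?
Pentagonal recurrence p(n) = p(n−1) + p(n−2) − p(n−5) − p(n−7) + …: p(21) = p(20) + p(19) − p(16) − p(14) + p(9) + p(6) = 627 + 490 − 231 − 135 + 30 + 11 = 792, which equals 792.
Final answer: Yes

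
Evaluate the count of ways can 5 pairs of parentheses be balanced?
42
Using the Catalan number formula: C_n = C(2n, n) / (n+1)
C_5 = C(10, 5) / (5+1)
     = 252 / 6
     = 42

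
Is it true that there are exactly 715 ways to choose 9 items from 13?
True

Explanation: C(13,9) = 715.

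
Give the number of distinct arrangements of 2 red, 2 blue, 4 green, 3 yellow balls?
69,300

Solution: Multinomial: 11!/(2! × 2! × 4! × 3!) = 69,300.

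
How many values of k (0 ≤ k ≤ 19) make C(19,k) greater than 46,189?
Row 19 is unimodal and symmetric about k=19/2. C(19,6)=27,132 ≤ 46,189; C(19,7)=50,388 > 46,189; by symmetry C(19,k) > 46,189 for k = 7..12. That's 12 - 7 + 1 = 6 values.
Final answer: 6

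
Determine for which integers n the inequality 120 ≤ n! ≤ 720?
5, 6

Working:
n! is strictly increasing; 5! = 120 and 6! = 720, so valid n = 5, 6.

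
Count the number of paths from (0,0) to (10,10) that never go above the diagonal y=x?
16,796

Explanation: Counted by the Catalan number C_10: C_10 = C(20,10)/(10+1) = 184,756/11 = 16,796.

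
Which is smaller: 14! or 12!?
12!

Working:
14!=87,178,291,200, 12!=479,001,600. 14! > 12!.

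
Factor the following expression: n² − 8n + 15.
(n − 3)(n − 5)
Seek roots whose sum is 8 and product is 15: (3, 5). So n² − 8n + 15 = (n − 3)(n − 5).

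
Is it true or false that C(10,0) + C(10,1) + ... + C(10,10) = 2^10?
True

Binomial theorem with x = y = 1: Σ C(10,i) = (1+1)^10 = 2^10 = 1,024. The statement holds.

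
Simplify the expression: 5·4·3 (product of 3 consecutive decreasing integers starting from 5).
60

This is P(5,3) = 5!/(2)! = 60.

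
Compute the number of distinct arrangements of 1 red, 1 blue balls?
Multinomial: 2!/(1! × 1!) = 2.

Answer: 2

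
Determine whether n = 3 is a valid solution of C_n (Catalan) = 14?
No
C_3 = C(6,3)/(3+1) = 20/4 = 5, which does not equal 14.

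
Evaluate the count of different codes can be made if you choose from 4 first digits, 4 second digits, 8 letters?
128

By the multiplication principle: 4 × 4 × 8 = 128.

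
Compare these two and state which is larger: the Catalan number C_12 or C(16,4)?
C_12 = C(24,12)/(12+1) = 2,704,156/13 = 208,012; C(16,4) = 1,820.
Final answer: C_12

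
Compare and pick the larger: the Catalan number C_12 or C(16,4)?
C_12
C_12 = C(24,12)/(12+1) = 2,704,156/13 = 208,012; C(16,4) = 1,820.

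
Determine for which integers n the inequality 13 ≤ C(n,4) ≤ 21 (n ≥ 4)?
C(5,4)=5; C(6,4)=15; C(7,4)=35. So valid n = 6.
Final answer: 6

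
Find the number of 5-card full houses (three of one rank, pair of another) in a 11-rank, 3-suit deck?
330

Solution: Triple rank: 11. Triple suits: C(3,3)=1. Pair rank: 10. Pair suits: C(3,2)=3. Total: 330.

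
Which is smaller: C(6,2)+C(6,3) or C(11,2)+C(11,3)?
C(6,2)+C(6,3)
First=35, Second=220.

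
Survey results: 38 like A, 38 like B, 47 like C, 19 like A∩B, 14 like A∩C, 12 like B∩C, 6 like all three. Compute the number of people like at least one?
84

|A∪B∪C| = 38+38+47-19-14-12+6 = 84.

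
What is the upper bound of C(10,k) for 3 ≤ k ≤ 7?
252
C(10,k) is maximised at the centre of the row: C(10,5) = 252.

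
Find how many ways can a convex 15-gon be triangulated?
742,900

Explanation: Using the Catalan number formula: C_n = C(2n, n) / (n+1)
C_13 = C(26, 13) / (13+1)
     = 10400600 / 14
     = 742,900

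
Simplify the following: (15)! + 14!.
1,394,852,659,200

Explanation: (15)! + 14! = (15)·14! + 14! = (15+1)·14! = 16·14! = 1,394,852,659,200.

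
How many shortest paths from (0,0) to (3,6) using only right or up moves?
84
Choose 3 rights from 9 moves: C(9,3) = 84.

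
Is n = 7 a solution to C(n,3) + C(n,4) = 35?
C(7,3) + C(7,4) = 35 + 35 = 70, which does not equal 35.
Final answer: No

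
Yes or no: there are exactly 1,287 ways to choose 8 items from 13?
Yes

Working:
C(13,8) = 1,287.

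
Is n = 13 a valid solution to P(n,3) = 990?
No

Working:
P(13,3) = 13·12·11 = 1,716, which does not equal 990.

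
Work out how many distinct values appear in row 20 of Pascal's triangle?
11

Solution: Row 20 has entries C(20,0)..C(20,20); by symmetry C(20,k)=C(20,20-k), giving 11 distinct values.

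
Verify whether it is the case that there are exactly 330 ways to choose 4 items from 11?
True

Working:
C(11,4) = 330.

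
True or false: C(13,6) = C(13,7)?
True

Reasoning: C(13,6) = C(13,13-6) by the symmetry property; both equal 1,716.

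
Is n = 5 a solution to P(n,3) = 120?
P(5,3) = 5·4·3 = 60, which does not equal 120.

Answer: No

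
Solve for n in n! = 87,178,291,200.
n! is strictly increasing. 12! = 479,001,600, 13! = 6,227,020,800, 14! = 87,178,291,200 ✓. So n = 14.
Final answer: 14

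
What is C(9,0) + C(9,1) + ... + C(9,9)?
Sum of binomial coefficients = 2^9 = 512.

Answer: 512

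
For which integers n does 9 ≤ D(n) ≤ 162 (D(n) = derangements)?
4, 5

Solution: Using D(n) = (n−1)[D(n−1) + D(n−2)] with D(1)=0, D(2)=1: D(3)=2; D(4)=9; D(5)=44; D(6)=265. So valid n = 4, 5.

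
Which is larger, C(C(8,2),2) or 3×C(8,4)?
C(C(8,2),2)
C(C(8,2),2)=378, 3×C(8,4)=210.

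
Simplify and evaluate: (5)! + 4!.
144

Reasoning: (5)! + 4! = (5)·4! + 4! = (5+1)·4! = 6·4! = 144.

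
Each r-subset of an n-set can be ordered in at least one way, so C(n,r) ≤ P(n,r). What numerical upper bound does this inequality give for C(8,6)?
20,160

Working:
P(8,6) = 8·7·6·5·4·3 = 20,160, so C(8,6) ≤ 20,160. (The bound is loose by a factor of 6! = 720: C(8,6) = 20,160/720 = 28.)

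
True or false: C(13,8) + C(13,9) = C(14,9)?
True

Pascal's identity C(n,k) + C(n,k+1) = C(n+1,k+1): 1,287 + 715 = 2,002 = C(14,9).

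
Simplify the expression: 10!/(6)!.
5,040

Working:
This equals 10×9×...×7 = 5,040.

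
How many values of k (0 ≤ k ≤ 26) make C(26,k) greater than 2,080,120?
9

Row 26 is unimodal and symmetric about k=26/2. C(26,8)=1,562,275 ≤ 2,080,120; C(26,9)=3,124,550 > 2,080,120; by symmetry C(26,k) > 2,080,120 for k = 9..17. That's 17 - 9 + 1 = 9 values.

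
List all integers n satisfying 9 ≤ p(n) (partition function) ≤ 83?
Tabulating p(n) via p(n) = p(n−1) + p(n−2) − p(n−5) − p(n−7) + …: p(5)=7; p(6)=11; p(7)=15; p(8)=22; p(9)=30; p(10)=42; p(11)=56; p(12)=77; p(13)=101. So valid n = 6, 7, 8, 9, 10, 11, 12.
Final answer: 6, 7, 8, 9, 10, 11, 12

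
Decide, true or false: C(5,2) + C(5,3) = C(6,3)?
True

Pascal's identity: LHS = 10 + 10 = 20; RHS = C(6,3) = 20. Both sides agree, so the statement holds.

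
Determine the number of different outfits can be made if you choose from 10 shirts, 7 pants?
By the multiplication principle: 10 × 7 = 70.

Answer: 70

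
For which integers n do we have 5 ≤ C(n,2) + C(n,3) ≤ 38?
4, 5, 6

Working:
C(3,2)+C(3,3)=4; C(4,2)+C(4,3)=10; C(5,2)+C(5,3)=20; C(6,2)+C(6,3)=35; C(7,2)+C(7,3)=56. So valid n = 4, 5, 6.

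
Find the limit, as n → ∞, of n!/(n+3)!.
0

n!/(n+3)! = 1/[(n+1)(n+2)(n+3)] → 0 as n → ∞.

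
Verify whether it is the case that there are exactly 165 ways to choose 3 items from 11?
True

Working:
C(11,3) = 165.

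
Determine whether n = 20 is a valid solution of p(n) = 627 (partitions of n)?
Yes

Working:
Pentagonal recurrence p(n) = p(n−1) + p(n−2) − p(n−5) − p(n−7) + …: p(20) = p(19) + p(18) − p(15) − p(13) + p(8) + p(5) = 490 + 385 − 176 − 101 + 22 + 7 = 627, which equals 627.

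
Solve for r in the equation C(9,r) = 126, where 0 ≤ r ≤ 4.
4

Working:
C(9,r) is increasing for 0 ≤ r ≤ 4. Stepping up (C(9,r+1) = C(9,r)·(9−r)/(r+1)): C(9,1) = 9, C(9,2) = 36, C(9,3) = 84, C(9,4) = 126 ✓. So r = 4.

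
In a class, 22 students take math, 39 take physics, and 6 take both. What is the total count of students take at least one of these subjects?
55

Working:
|A∪B| = |A|+|B|-|A∩B| = 22+39-6 = 55.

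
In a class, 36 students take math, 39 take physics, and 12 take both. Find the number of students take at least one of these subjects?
63

Working:
|A∪B| = |A|+|B|-|A∩B| = 36+39-12 = 63.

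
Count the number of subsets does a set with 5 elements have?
32

Solution: Each element can be included or excluded: 2^5 = 32.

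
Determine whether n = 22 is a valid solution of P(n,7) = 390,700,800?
No

Reasoning: P(22,7) = 22·21·20·19·18·17·16 = 859,541,760, which does not equal 390,700,800.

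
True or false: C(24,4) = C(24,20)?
True

Solution: C(24,4) = C(24,24-4) by the symmetry property; both equal 10,626.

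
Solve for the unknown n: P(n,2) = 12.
4
P(n,2) = n(n−1) is increasing in n; n(n−1) ≈ (n−0.5)^2 = 12 gives n ≈ 4.0. Check: P(2,2) = 2, P(3,2) = 6, P(4,2) = 12 ✓. So n = 4.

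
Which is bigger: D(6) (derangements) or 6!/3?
D(6)
D(6) = (6-1)·[D(5) + D(4)] = 5·[44 + 9] = 265; 6!/3 = 720/3 = 240.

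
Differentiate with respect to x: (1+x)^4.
4(1+x)^3

Reasoning: Using the power rule: d/dx (1+x)^4 = 4(1+x)^{3}.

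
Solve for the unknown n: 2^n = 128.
7

Explanation: 2^7 = 128, so n = 7.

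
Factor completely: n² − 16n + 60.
(n − 6)(n − 10)

Solution: Seek roots whose sum is 16 and product is 60: (6, 10). So n² − 16n + 60 = (n − 6)(n − 10).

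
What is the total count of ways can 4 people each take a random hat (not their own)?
Using D(n) = (n-1)[D(n-1) + D(n-2)]:
D(4) = (4-1) × [D(3) + D(2)]
      = 3 × [2 + 1]
      = 3 × 3
      = 9

Answer: 9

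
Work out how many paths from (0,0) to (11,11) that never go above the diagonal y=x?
58,786
Counted by the Catalan number C_11: C_11 = C(22,11)/(11+1) = 705,432/12 = 58,786.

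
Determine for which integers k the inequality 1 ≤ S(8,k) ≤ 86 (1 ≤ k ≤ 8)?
1, 7, 8

S(8,1)=1; S(8,2)=127; S(8,3)=966; S(8,4)=1,701; S(8,5)=1,050; S(8,6)=266; S(8,7)=28; S(8,8)=1. So valid k = 1, 7, 8.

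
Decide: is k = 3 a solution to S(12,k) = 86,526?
Yes

S(12,3) = 3·S(11,3) + S(11,2) = 3·28,501 + 1,023 = 86,526, which equals 86,526.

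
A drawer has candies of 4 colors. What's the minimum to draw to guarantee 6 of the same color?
21

Reasoning: Worst case: 5 of each = 20. One more: 21.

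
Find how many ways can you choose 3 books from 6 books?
20

Reasoning: C(6,3) = 6! / (3! × (6-3)!)
         = 6! / (3! × 3!)
         = 20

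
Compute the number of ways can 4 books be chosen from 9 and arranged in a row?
3,024

Reasoning: P(9,4) = 9!/(9-4)! = 3,024.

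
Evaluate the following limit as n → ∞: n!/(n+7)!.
0

n!/(n+7)! = 1/[(n+1)(n+2)···(n+7)] → 0 as n → ∞.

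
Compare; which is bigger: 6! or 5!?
6!

Solution: 6!=720, 5!=120. 6! > 5!.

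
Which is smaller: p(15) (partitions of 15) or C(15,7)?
Pentagonal recurrence p(n) = p(n−1) + p(n−2) − p(n−5) − p(n−7) + …: p(15) = p(14) + p(13) − p(10) − p(8) + p(3) + p(0) = 135 + 101 − 42 − 22 + 3 + 1 = 176; C(15,7) = 6,435.

Answer: p(15)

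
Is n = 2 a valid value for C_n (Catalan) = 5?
No
C_2 = C(4,2)/(2+1) = 6/3 = 2, which does not equal 5.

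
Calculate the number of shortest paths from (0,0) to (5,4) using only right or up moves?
Choose 5 rights from 9 moves: C(9,5) = 126.
Final answer: 126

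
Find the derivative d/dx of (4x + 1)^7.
28(4x + 1)^6

Working:
Chain rule: 7(4x+1)^{6} × 4 = 28(4x+1)^{6}.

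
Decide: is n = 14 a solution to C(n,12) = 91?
Yes

Working:
C(14,12) = 14·13·12·11·10·9·8·7·6·5·4·3/12! = 43,589,145,600/479,001,600 = 91, which equals 91.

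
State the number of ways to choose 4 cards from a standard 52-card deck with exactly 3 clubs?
11,154

Explanation: 13 clubs and 39 non-clubs: C(13,3) × C(39,1) = 286 × 39 = 11,154.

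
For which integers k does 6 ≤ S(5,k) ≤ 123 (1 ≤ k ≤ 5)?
2, 3, 4

Reasoning: S(5,1)=1; S(5,2)=15; S(5,3)=25; S(5,4)=10; S(5,5)=1. So valid k = 2, 3, 4.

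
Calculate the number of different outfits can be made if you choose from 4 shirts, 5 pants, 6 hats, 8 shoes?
960
By the multiplication principle: 4 × 5 × 6 × 8 = 960.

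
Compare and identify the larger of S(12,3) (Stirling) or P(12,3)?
S(12,3)

Solution: S(12,3) = 3·S(11,3) + S(11,2) = 3·28,501 + 1,023 = 86,526; P(12,3) = 1,320.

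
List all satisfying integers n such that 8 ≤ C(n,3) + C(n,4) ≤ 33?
5

Solution: C(4,3)+C(4,4)=5; C(5,3)+C(5,4)=15; C(6,3)+C(6,4)=35. So valid n = 5.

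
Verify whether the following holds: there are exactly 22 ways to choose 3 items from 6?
False

Working:
C(6,3) = 20 ≠ 22.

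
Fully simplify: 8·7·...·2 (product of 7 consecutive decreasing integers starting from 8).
40,320

This is P(8,7) = 8!/(1)! = 40,320.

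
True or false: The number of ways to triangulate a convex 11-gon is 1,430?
False

Solution: Triangulations of a convex 11-gon are counted by the Catalan number C_9: C_9 = C(18,9)/(9+1) = 48,620/10 = 4,862.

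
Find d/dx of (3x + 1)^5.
15(3x + 1)^4

Chain rule: 5(3x+1)^{4} × 3 = 15(3x+1)^{4}.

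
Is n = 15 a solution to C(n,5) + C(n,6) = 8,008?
Yes

Explanation: C(15,5) + C(15,6) = 3,003 + 5,005 = 8,008, which equals 8,008.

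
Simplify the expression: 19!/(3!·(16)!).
969

Working:
This is C(19,3) = 969.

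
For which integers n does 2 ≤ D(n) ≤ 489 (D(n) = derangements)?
3, 4, 5, 6

Using D(n) = (n−1)[D(n−1) + D(n−2)] with D(1)=0, D(2)=1: D(2)=1; D(3)=2; D(4)=9; D(5)=44; D(6)=265; D(7)=1,854. So valid n = 3, 4, 5, 6.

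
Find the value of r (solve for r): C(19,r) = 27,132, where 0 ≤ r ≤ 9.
6

Working:
C(19,r) is increasing for 0 ≤ r ≤ 9. Stepping up (C(19,r+1) = C(19,r)·(19−r)/(r+1)): C(19,1) = 19, C(19,2) = 171, C(19,3) = 969, C(19,4) = 3,876, C(19,5) = 11,628, C(19,6) = 27,132 ✓. So r = 6.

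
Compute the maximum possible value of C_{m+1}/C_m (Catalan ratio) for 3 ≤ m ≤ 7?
10/3

Solution: C_{m+1}/C_m = 2(2m+1)/(m+2), which increases with m. Maximum at m = 7: 2·15/9 = 10/3.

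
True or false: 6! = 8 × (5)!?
False
6! = 6 × 5! = 720, but 8 × 5! = 960.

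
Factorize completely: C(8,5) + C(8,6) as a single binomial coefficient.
By Pascal's identity: C(8,5) + C(8,6) = C(9,6) = 84.

Answer: C(9,6)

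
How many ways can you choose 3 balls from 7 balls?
35

Solution: C(7,3) = 7! / (3! × (7-3)!)
         = 7! / (3! × 4!)
         = 35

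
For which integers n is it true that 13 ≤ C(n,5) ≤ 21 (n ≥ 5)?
7

Explanation: C(6,5)=6; C(7,5)=21; C(8,5)=56. So valid n = 7.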